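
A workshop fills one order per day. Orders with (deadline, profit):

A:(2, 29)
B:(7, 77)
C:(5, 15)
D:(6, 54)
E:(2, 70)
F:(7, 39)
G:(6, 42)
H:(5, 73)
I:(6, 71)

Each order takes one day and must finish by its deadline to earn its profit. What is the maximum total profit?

By profit: B(d7,77), H(d5,73), I(d6,71), E(d2,70), D(d6,54), G(d6,42), F(d7,39), A(d2,29), C(d5,15)
B→slot 7; H→slot 5; I→slot 6; E→slot 2; D→slot 4; G→slot 3; F→slot 1; A skipped; C skipped.
Profit = 39 + 70 + 42 + 54 + 73 + 71 + 77 = 426

426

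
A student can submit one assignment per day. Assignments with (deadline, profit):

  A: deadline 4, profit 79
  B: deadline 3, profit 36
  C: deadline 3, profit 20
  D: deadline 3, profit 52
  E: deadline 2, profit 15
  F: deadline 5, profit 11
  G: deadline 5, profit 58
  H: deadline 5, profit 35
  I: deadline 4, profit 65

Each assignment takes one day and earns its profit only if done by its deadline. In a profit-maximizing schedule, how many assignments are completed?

Take jobs in profit order; each goes to the latest open slot no later than its deadline.
By profit: A(d4,79), I(d4,65), G(d5,58), D(d3,52), B(d3,36), H(d5,35), C(d3,20), E(d2,15), F(d5,11)
A→slot 4; I→slot 3; G→slot 5; D→slot 2; B→slot 1; H skipped; C skipped; E skipped; F skipped.
5 of 9 scheduled.

5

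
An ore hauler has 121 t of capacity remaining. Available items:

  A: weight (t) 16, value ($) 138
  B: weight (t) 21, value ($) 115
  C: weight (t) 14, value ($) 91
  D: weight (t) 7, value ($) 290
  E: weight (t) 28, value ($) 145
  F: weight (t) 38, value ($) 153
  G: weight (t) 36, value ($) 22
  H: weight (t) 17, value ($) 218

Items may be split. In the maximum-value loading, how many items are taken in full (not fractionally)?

6

Sort by value per unit weight and fill in that order.
Order: D (290/7=41.43) > H (218/17=12.82) > A (138/16=8.62) > C (91/14=6.50) > B (115/21=5.48) > E (145/28=5.18) > F (153/38=4.03) > G (22/36=0.61)
Fill: take D (7 @ 290) → take H (17 @ 218) → take A (16 @ 138) → take C (14 @ 91) → take B (21 @ 115) → take E (28 @ 145) → take 18/38 of F → 72.47; 121/121 used.
6 item(s) taken whole; one partial (take 18/38 of F).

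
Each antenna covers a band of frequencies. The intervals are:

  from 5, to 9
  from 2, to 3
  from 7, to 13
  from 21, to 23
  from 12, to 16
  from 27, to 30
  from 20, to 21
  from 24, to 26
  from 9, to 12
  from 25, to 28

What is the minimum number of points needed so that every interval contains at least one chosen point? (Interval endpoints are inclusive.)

Process intervals by earliest right end; each time one isn't hit yet, stab at its right endpoint.
Sorted: [2,3] [5,9] [9,12] [7,13] [12,16] [20,21] [21,23] [24,26] [25,28] [27,30]
{[2,3]} hit by 3; {[5,9],[9,12],[7,13]} hit by 9; {[12,16]} hit by 16; {[20,21],[21,23]} hit by 21; {[24,26],[25,28]} hit by 26; {[27,30]} hit by 30.
Points: 3, 9, 16, 21, 26, 30 (6 total).

6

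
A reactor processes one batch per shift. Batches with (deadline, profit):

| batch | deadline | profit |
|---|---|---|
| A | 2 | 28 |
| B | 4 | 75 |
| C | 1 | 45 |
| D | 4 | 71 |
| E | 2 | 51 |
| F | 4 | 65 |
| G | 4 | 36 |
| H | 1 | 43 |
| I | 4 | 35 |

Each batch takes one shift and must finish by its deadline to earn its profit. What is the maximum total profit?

262

Take jobs in profit order; each goes to the latest open slot no later than its deadline.
By profit: B(d4,75), D(d4,71), F(d4,65), E(d2,51), C(d1,45), H(d1,43), G(d4,36), I(d4,35), A(d2,28)
B→slot 4; D→slot 3; F→slot 2; E→slot 1; C skipped; H skipped; G skipped; I skipped; A skipped.
Profit = 51 + 65 + 71 + 75 = 262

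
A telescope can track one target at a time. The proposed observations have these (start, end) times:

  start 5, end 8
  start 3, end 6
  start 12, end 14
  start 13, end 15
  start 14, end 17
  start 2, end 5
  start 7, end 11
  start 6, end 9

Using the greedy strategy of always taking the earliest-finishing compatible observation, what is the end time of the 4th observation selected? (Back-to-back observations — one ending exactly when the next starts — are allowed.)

17

Order by finish time; keep every interval that doesn't clash with the previous kept one.
Sorted by end: (2,5)  (3,6)  (5,8)  (6,9)  (7,11)  (12,14)  (13,15)  (14,17)
take (2,5); take (5,8); skip (6,9); skip (7,11); take (12,14); skip (13,15); take (14,17).
Selected: (2,5) (5,8) (12,14) (14,17)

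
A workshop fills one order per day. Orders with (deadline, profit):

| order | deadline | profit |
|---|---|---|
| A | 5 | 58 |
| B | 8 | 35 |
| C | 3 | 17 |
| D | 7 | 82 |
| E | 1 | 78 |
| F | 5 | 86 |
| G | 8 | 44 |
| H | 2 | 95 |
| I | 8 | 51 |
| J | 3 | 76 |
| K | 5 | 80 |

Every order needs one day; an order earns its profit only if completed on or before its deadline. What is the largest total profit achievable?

Take jobs in profit order; each goes to the latest open slot no later than its deadline.
Profit order: H=95 F=86 D=82 K=80 E=78 J=76 A=58 I=51 G=44 B=35 C=17
Assign: H→slot 2, F→slot 5, D→slot 7, K→slot 4, E→slot 1, J→slot 3, A skipped, I→slot 8, G→slot 6, B skipped, C skipped.
Slots: [1:E] [2:H] [3:J] [4:K] [5:F] [6:G] [7:D] [8:I]
Profit = 78 + 95 + 76 + 80 + 86 + 44 + 82 + 51 = 592

592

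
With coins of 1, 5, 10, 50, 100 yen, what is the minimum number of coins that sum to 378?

10

Greedy: take as many of the largest coin as possible, then repeat with the remainder.
378 = 3×100 + 1×50 + 2×10 + 1×5 + 3×1
Total coins = 3 + 1 + 2 + 1 + 3 = 10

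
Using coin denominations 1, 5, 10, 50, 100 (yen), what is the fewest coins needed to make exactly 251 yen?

4

Use the largest denomination that fits, subtract, and repeat.
251 − 2×100→51 − 1×50→1 − 1×1→0
Total coins = 2 + 1 + 1 = 4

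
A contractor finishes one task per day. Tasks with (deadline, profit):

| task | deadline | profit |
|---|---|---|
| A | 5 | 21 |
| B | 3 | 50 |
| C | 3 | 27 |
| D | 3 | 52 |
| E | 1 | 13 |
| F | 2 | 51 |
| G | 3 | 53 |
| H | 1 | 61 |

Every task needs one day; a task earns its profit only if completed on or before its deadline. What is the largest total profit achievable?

187

Take jobs in profit order; each goes to the latest open slot no later than its deadline.
Profit order: H=61 G=53 D=52 F=51 B=50 C=27 A=21 E=13
Assign: H→slot 1, G→slot 3, D→slot 2, F skipped, B skipped, C skipped, A→slot 5, E skipped.
Slots: [1:H] [2:D] [3:G] [5:A]
Profit = 61 + 52 + 53 + 21 = 187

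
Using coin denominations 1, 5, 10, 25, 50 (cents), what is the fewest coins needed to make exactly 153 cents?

153 = 3×50 + 3×1
Total coins = 3 + 3 = 6

6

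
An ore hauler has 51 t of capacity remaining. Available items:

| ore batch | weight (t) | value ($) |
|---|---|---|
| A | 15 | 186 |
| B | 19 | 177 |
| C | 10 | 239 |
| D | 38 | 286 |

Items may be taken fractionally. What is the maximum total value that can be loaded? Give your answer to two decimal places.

Greedy by value/weight ratio, highest first.
Order: C (239/10=23.90) > A (186/15=12.40) > B (177/19=9.32) > D (286/38=7.53)
Fill: take C (10 @ 239) → take A (15 @ 186) → take B (19 @ 177) → take 7/38 of D → 52.68; 51/51 used.
Total value = 654.68

654.68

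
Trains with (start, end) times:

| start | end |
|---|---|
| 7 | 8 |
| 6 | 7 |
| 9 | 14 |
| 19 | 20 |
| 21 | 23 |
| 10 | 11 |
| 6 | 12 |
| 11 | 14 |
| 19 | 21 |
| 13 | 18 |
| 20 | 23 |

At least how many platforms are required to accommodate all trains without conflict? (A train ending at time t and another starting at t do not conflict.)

3

The answer is the maximum number of intervals overlapping at any instant.
starts: [6, 6, 7, 9, 10, 11, 13, 19, 19, 20, 21]
ends:   [7, 8, 11, 12, 14, 14, 18, 20, 21, 23, 23]
s6→1 s6→2 e7→1 s7→2 e8→1 s9→2 s10→3  — peak 3.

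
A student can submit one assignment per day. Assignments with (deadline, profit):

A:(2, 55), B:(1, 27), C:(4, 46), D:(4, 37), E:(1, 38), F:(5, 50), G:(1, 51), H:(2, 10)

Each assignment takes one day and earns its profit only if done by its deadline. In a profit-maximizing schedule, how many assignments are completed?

Take jobs in profit order; each goes to the latest open slot no later than its deadline.
Profit order: A=55 G=51 F=50 C=46 E=38 D=37 B=27 H=10
Assign: A→slot 2, G→slot 1, F→slot 5, C→slot 4, E skipped, D→slot 3, B skipped, H skipped.
Slots: [1:G] [2:A] [3:D] [4:C] [5:F]
5 of 8 scheduled.

5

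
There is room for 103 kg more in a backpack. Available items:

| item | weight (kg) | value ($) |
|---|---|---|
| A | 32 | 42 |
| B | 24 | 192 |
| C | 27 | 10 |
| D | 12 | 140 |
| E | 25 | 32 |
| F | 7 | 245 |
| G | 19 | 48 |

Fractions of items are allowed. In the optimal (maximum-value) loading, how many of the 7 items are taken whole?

5

Greedy by value/weight ratio, highest first.
Ratios (sorted): F 35.00, D 11.67, B 8.00, G 2.53, A 1.31, E 1.28, C 0.37
take F (7 @ 245); take D (12 @ 140); take B (24 @ 192); take G (19 @ 48); take A (32 @ 42); take 9/25 of E → 11.52. Capacity used 103/103.
5 item(s) taken whole; one partial (take 9/25 of E).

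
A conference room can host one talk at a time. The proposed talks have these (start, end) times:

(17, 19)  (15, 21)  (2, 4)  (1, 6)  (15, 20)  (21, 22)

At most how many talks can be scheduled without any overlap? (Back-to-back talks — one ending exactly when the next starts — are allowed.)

3

By end time: (2,4), (1,6), (17,19), (15,20), (15,21), (21,22).
Pick (2,4); next start ≥ 4 → (17,19); next start ≥ 19 → (21,22).
Selected 3 talks.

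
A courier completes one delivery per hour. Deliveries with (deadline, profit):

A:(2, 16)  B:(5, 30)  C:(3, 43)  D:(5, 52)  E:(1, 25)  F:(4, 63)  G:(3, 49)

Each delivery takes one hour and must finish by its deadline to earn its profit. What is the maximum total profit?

237

Take jobs in profit order; each goes to the latest open slot no later than its deadline.
By profit: F(d4,63), D(d5,52), G(d3,49), C(d3,43), B(d5,30), E(d1,25), A(d2,16)
F→slot 4; D→slot 5; G→slot 3; C→slot 2; B→slot 1; E skipped; A skipped.
Profit = 30 + 43 + 49 + 63 + 52 = 237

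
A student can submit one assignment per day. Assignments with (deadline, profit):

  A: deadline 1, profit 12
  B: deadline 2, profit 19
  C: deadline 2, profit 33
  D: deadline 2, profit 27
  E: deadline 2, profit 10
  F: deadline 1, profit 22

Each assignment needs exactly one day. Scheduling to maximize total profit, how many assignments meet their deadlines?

2

Sort by profit descending; place each in the latest free slot ≤ its deadline.
Profit order: C=33 D=27 F=22 B=19 A=12 E=10
Assign: C→slot 2, D→slot 1, F skipped, B skipped, A skipped, E skipped.
Slots: [1:D] [2:C]
2 of 6 scheduled.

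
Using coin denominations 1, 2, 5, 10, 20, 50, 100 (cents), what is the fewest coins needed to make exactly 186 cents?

186 = 1×100 + 1×50 + 1×20 + 1×10 + 1×5 + 1×1
Total coins = 1 + 1 + 1 + 1 + 1 + 1 = 6

6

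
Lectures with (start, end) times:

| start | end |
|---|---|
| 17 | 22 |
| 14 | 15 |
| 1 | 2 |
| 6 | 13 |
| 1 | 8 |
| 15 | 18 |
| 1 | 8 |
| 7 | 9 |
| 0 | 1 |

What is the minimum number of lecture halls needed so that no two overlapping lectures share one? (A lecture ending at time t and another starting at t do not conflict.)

starts: [0, 1, 1, 1, 6, 7, 14, 15, 17]
ends:   [1, 2, 8, 8, 9, 13, 15, 18, 22]
s0→1 e1→0 s1→1 s1→2 s1→3 e2→2 s6→3 s7→4  — peak 4.

4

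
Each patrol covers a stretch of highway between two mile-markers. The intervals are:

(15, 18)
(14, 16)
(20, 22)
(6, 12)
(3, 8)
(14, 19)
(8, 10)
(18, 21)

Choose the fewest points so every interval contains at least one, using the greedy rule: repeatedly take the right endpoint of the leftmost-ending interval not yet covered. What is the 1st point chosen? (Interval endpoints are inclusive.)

8

By right end: [3,8]  [8,10]  [6,12]  [14,16]  [15,18]  [14,19]  [18,21]  [20,22]
[3,8] uncovered → point at 8; [14,16] uncovered → point at 16; [18,21] uncovered → point at 21.
Points: 8, 16, 21 (3 total).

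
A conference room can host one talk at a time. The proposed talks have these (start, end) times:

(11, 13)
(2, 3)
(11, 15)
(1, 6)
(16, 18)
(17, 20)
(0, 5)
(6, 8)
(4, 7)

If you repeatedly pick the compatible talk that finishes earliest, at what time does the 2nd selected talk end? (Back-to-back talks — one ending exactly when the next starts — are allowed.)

7

Sort by end time and greedily take each interval whose start is ≥ the last chosen end.
By end time: (2,3), (0,5), (1,6), (4,7), (6,8), (11,13), (11,15), (16,18), (17,20).
Pick (2,3); next start ≥ 3 → (4,7); next start ≥ 7 → (11,13); next start ≥ 13 → (16,18).
Selected: (2,3) (4,7) (11,13) (16,18)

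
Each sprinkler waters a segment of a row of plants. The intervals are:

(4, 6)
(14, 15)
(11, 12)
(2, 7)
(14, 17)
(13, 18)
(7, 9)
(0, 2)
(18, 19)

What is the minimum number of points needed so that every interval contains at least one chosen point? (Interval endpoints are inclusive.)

6

By right end: [0,2]  [4,6]  [2,7]  [7,9]  [11,12]  [14,15]  [14,17]  [13,18]  [18,19]
[0,2] uncovered → point at 2; [4,6] uncovered → point at 6; [7,9] uncovered → point at 9; [11,12] uncovered → point at 12; [14,15] uncovered → point at 15; [18,19] uncovered → point at 19.
Points: 2, 6, 9, 12, 15, 19 (6 total).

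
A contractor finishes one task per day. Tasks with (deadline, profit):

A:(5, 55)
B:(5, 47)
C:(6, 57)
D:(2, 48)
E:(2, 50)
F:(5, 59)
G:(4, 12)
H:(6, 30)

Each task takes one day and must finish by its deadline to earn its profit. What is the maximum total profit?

By profit: F(d5,59), C(d6,57), A(d5,55), E(d2,50), D(d2,48), B(d5,47), H(d6,30), G(d4,12)
F→slot 5; C→slot 6; A→slot 4; E→slot 2; D→slot 1; B→slot 3; H skipped; G skipped.
Profit = 48 + 50 + 47 + 55 + 59 + 57 = 316

316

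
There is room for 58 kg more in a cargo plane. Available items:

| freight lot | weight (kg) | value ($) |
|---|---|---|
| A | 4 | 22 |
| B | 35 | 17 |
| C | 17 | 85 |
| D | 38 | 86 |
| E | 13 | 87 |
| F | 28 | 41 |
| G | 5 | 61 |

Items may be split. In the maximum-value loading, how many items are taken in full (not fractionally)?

Ratios (sorted): G 12.20, E 6.69, A 5.50, C 5.00, D 2.26, F 1.46, B 0.49
take G (5 @ 61); take E (13 @ 87); take A (4 @ 22); take C (17 @ 85); take 19/38 of D → 43.00. Capacity used 58/58.
4 item(s) taken whole; one partial (take 19/38 of D).

4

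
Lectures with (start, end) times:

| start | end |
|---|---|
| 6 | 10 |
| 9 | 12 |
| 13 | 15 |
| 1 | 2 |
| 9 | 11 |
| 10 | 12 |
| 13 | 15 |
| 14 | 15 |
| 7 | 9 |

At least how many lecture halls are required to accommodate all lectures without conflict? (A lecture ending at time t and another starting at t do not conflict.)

starts: [1, 6, 7, 9, 9, 10, 13, 13, 14]
ends:   [2, 9, 10, 11, 12, 12, 15, 15, 15]
s1→1 e2→0 s6→1 s7→2 e9→1 s9→2 s9→3  — peak 3.

3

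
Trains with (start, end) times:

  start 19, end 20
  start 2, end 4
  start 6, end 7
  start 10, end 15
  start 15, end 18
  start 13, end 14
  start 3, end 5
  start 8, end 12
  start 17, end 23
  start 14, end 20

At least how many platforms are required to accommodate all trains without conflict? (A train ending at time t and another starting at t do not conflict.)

3

Count concurrent intervals with a sweep; the peak is the room count.
starts: [2, 3, 6, 8, 10, 13, 14, 15, 17, 19]
ends:   [4, 5, 7, 12, 14, 15, 18, 20, 20, 23]
s2→1 s3→2 e4→1 e5→0 s6→1 e7→0 s8→1 s10→2 e12→1 s13→2 e14→1 s14→2 e15→1 s15→2 s17→3  — peak 3.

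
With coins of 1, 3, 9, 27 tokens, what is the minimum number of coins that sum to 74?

Greedy: take as many of the largest coin as possible, then repeat with the remainder.
74 = 2×27 + 2×9 + 2×1
Total coins = 2 + 2 + 2 = 6

6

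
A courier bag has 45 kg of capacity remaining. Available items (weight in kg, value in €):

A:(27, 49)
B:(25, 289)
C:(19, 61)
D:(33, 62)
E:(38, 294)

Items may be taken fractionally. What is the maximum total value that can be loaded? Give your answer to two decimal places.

Sort by value per unit weight and fill in that order.
Order: B (289/25=11.56) > E (294/38=7.74) > C (61/19=3.21) > D (62/33=1.88) > A (49/27=1.81)
Fill: take B (25 @ 289) → take 20/38 of E → 154.74; 45/45 used.
Total value = 443.74

443.74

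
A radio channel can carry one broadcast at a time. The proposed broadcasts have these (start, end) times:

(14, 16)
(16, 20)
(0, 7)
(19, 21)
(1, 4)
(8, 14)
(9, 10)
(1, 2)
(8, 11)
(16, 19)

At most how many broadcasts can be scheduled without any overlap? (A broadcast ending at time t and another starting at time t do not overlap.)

5

Order by finish time; keep every interval that doesn't clash with the previous kept one.
By end time: (1,2), (1,4), (0,7), (9,10), (8,11), (8,14), (14,16), (16,19), (16,20), (19,21).
Pick (1,2); next start ≥ 2 → (9,10); next start ≥ 10 → (14,16); next start ≥ 16 → (16,19); next start ≥ 19 → (19,21).
Selected 5 broadcasts.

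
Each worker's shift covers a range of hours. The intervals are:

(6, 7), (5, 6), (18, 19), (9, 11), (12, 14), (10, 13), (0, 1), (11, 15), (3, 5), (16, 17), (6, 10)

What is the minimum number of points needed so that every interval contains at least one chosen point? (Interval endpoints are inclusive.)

7

Sorted: [0,1] [3,5] [5,6] [6,7] [6,10] [9,11] [10,13] [12,14] [11,15] [16,17] [18,19]
{[0,1]} hit by 1; {[3,5],[5,6]} hit by 5; {[6,7],[6,10]} hit by 7; {[9,11],[10,13]} hit by 11; {[12,14],[11,15]} hit by 14; {[16,17]} hit by 17; {[18,19]} hit by 19.
Points: 1, 5, 7, 11, 14, 17, 19 (7 total).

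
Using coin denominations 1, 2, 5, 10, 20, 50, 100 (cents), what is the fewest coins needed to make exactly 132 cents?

4

Greedy: take as many of the largest coin as possible, then repeat with the remainder.
132 = 1×100 + 1×20 + 1×10 + 1×2
Total coins = 1 + 1 + 1 + 1 = 4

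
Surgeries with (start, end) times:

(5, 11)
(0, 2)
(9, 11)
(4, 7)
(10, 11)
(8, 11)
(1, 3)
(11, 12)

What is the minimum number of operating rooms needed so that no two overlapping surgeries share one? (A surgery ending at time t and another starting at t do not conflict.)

The answer is the maximum number of intervals overlapping at any instant.
starts: [0, 1, 4, 5, 8, 9, 10, 11]
ends:   [2, 3, 7, 11, 11, 11, 11, 12]
s0→1 s1→2 e2→1 e3→0 s4→1 s5→2 e7→1 s8→2 s9→3 s10→4  — peak 4.

4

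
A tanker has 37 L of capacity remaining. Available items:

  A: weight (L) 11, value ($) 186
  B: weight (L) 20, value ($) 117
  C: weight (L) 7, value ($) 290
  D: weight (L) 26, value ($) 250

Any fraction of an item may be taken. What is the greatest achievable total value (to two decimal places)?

658.69

Order: C (290/7=41.43) > A (186/11=16.91) > D (250/26=9.62) > B (117/20=5.85)
Fill: take C (7 @ 290) → take A (11 @ 186) → take 19/26 of D → 182.69; 37/37 used.
Total value = 658.69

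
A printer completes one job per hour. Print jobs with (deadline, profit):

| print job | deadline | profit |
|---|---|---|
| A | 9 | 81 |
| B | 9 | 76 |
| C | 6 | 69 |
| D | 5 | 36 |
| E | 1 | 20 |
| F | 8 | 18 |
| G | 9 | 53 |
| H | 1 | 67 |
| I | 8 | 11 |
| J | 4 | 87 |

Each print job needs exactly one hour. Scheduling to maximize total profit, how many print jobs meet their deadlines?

Profit order: J=87 A=81 B=76 C=69 H=67 G=53 D=36 E=20 F=18 I=11
Assign: J→slot 4, A→slot 9, B→slot 8, C→slot 6, H→slot 1, G→slot 7, D→slot 5, E skipped, F→slot 3, I→slot 2.
Slots: [1:H] [2:I] [3:F] [4:J] [5:D] [6:C] [7:G] [8:B] [9:A]
9 of 10 scheduled.

9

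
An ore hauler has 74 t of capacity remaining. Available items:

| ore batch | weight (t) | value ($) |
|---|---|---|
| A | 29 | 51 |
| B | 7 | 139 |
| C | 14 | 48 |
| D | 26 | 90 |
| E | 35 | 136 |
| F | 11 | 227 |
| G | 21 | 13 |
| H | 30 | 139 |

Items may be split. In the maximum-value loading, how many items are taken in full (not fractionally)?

Sort by value per unit weight and fill in that order.
Ratios (sorted): F 20.64, B 19.86, H 4.63, E 3.89, D 3.46, C 3.43, A 1.76, G 0.62
take F (11 @ 227); take B (7 @ 139); take H (30 @ 139); take 26/35 of E → 101.03. Capacity used 74/74.
3 item(s) taken whole; one partial (take 26/35 of E).

3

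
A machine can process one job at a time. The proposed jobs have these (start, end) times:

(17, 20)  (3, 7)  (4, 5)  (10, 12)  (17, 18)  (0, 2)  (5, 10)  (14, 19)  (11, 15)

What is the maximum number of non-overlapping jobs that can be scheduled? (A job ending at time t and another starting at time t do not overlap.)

5

Sorted by end: (0,2)  (4,5)  (3,7)  (5,10)  (10,12)  (11,15)  (17,18)  (14,19)  (17,20)
take (0,2); take (4,5); skip (3,7); take (5,10); take (10,12); take (17,18).
Selected 5 jobs.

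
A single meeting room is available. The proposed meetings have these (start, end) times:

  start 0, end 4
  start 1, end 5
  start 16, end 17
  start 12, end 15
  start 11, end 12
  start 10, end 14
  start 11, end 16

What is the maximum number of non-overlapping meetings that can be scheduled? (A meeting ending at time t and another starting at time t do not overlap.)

Greedy by earliest finish: after sorting by end time, pick each interval compatible with the last pick.
Sorted by end: (0,4)  (1,5)  (11,12)  (10,14)  (12,15)  (11,16)  (16,17)
take (0,4); take (11,12); take (12,15); take (16,17).
Selected 4 meetings.

4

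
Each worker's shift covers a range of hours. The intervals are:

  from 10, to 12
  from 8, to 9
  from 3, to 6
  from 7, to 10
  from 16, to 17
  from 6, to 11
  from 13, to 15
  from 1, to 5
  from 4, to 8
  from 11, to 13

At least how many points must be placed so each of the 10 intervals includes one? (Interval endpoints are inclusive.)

5

Sort by right endpoint; whenever an interval is uncovered, place a point at its right end.
Sorted: [1,5] [3,6] [4,8] [8,9] [7,10] [6,11] [10,12] [11,13] [13,15] [16,17]
{[1,5],[3,6],[4,8]} hit by 5; {[8,9],[7,10],[6,11]} hit by 9; {[10,12],[11,13]} hit by 12; {[13,15]} hit by 15; {[16,17]} hit by 17.
Points: 5, 9, 12, 15, 17 (5 total).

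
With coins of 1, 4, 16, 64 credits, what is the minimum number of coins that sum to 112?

112 − 1×64→48 − 3×16→0
Total coins = 1 + 3 = 4

4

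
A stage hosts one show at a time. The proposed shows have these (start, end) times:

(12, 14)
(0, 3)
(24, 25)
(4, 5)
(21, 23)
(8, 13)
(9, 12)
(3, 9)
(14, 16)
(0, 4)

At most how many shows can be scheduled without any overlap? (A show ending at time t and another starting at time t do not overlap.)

Greedy by earliest finish: after sorting by end time, pick each interval compatible with the last pick.
By end time: (0,3), (0,4), (4,5), (3,9), (9,12), (8,13), (12,14), (14,16), (21,23), (24,25).
Pick (0,3); next start ≥ 3 → (4,5); next start ≥ 5 → (9,12); next start ≥ 12 → (12,14); next start ≥ 14 → (14,16); next start ≥ 16 → (21,23); next start ≥ 23 → (24,25).
Selected 7 shows.

7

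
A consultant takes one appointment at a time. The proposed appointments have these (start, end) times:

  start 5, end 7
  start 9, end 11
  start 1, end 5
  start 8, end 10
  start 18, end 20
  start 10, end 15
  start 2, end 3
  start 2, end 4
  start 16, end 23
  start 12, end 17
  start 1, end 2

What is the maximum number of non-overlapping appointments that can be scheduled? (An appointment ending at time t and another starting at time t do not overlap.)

Sort by end time and greedily take each interval whose start is ≥ the last chosen end.
Sorted by end: (1,2)  (2,3)  (2,4)  (1,5)  (5,7)  (8,10)  (9,11)  (10,15)  (12,17)  (18,20)  (16,23)
take (1,2); take (2,3); skip (1,5); take (5,7); take (8,10); take (10,15); take (18,20).
Selected 6 appointments.

6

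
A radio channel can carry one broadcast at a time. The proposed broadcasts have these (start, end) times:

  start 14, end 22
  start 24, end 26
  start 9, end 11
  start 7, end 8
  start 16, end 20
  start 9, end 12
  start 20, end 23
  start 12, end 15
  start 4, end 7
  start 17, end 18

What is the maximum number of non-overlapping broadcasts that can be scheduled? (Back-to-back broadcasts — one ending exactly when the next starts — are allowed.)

Sorted by end: (4,7)  (7,8)  (9,11)  (9,12)  (12,15)  (17,18)  (16,20)  (14,22)  (20,23)  (24,26)
take (4,7); take (7,8); take (9,11); take (12,15); take (17,18); skip (14,22); take (20,23); take (24,26).
Selected 7 broadcasts.

7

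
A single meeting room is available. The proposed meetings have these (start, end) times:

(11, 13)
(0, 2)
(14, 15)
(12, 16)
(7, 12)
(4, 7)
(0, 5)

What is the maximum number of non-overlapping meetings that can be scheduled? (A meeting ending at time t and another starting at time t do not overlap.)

4

By end time: (0,2), (0,5), (4,7), (7,12), (11,13), (14,15), (12,16).
Pick (0,2); next start ≥ 2 → (4,7); next start ≥ 7 → (7,12); next start ≥ 12 → (14,15).
Selected 4 meetings.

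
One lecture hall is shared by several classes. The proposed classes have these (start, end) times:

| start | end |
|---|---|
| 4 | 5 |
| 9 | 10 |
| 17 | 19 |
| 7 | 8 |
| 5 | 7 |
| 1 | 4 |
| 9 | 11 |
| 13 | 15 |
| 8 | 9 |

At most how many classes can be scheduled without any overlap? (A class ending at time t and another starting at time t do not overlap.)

8

Sort by end time and greedily take each interval whose start is ≥ the last chosen end.
Sorted by end: (1,4)  (4,5)  (5,7)  (7,8)  (8,9)  (9,10)  (9,11)  (13,15)  (17,19)
take (1,4); take (4,5); take (5,7); take (7,8); take (8,9); take (9,10); skip (9,11); take (13,15); take (17,19).
Selected 8 classes.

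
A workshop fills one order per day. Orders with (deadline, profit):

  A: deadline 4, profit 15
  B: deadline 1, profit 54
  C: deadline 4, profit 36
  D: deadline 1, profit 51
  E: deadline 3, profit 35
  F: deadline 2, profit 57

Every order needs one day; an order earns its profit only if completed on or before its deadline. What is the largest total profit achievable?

182

Profit order: F=57 B=54 D=51 C=36 E=35 A=15
Assign: F→slot 2, B→slot 1, D skipped, C→slot 4, E→slot 3, A skipped.
Slots: [1:B] [2:F] [3:E] [4:C]
Profit = 54 + 57 + 35 + 36 = 182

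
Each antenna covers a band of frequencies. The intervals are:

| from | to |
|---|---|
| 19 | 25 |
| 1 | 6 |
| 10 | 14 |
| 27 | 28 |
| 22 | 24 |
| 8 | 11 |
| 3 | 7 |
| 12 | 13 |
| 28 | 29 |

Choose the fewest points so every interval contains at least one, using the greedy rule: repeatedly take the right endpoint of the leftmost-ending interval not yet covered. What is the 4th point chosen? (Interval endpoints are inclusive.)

Process intervals by earliest right end; each time one isn't hit yet, stab at its right endpoint.
By right end: [1,6]  [3,7]  [8,11]  [12,13]  [10,14]  [22,24]  [19,25]  [27,28]  [28,29]
[1,6] uncovered → point at 6; [8,11] uncovered → point at 11; [12,13] uncovered → point at 13; [22,24] uncovered → point at 24; [27,28] uncovered → point at 28.
Points: 6, 11, 13, 24, 28 (5 total).

24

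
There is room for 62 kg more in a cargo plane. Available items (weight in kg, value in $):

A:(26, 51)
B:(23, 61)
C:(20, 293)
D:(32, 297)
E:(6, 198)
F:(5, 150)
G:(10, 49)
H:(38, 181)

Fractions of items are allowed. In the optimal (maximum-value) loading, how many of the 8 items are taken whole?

Order: E (198/6=33.00) > F (150/5=30.00) > C (293/20=14.65) > D (297/32=9.28) > G (49/10=4.90) > H (181/38=4.76) > B (61/23=2.65) > A (51/26=1.96)
Fill: take E (6 @ 198) → take F (5 @ 150) → take C (20 @ 293) → take 31/32 of D → 287.72; 62/62 used.
3 item(s) taken whole; one partial (take 31/32 of D).

3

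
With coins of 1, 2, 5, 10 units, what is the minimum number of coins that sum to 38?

6

38 = 3×10 + 1×5 + 1×2 + 1×1
Total coins = 3 + 1 + 1 + 1 = 6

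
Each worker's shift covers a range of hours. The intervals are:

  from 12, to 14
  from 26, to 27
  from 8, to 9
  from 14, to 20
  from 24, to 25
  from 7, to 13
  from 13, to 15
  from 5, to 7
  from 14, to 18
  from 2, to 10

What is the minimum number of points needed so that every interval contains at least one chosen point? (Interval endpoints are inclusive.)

5

Sorted: [5,7] [8,9] [2,10] [7,13] [12,14] [13,15] [14,18] [14,20] [24,25] [26,27]
{[5,7]} hit by 7; {[8,9],[2,10],[7,13]} hit by 9; {[12,14],[13,15],[14,18],[14,20]} hit by 14; {[24,25]} hit by 25; {[26,27]} hit by 27.
Points: 7, 9, 14, 25, 27 (5 total).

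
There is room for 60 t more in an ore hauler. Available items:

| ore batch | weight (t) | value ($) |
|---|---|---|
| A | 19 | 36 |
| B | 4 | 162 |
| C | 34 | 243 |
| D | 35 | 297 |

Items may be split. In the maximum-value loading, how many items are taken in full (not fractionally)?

2

Order: B (162/4=40.50) > D (297/35=8.49) > C (243/34=7.15) > A (36/19=1.89)
Fill: take B (4 @ 162) → take D (35 @ 297) → take 21/34 of C → 150.09; 60/60 used.
2 item(s) taken whole; one partial (take 21/34 of C).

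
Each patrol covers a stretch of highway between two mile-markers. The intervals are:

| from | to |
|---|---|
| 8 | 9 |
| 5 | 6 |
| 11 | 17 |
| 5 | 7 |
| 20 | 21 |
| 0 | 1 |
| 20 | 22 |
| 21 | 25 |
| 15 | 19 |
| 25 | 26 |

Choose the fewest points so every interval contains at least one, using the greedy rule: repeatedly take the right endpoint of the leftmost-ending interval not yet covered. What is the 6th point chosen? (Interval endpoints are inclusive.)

Process intervals by earliest right end; each time one isn't hit yet, stab at its right endpoint.
By right end: [0,1]  [5,6]  [5,7]  [8,9]  [11,17]  [15,19]  [20,21]  [20,22]  [21,25]  [25,26]
[0,1] uncovered → point at 1; [5,6] uncovered → point at 6; [8,9] uncovered → point at 9; [11,17] uncovered → point at 17; [20,21] uncovered → point at 21; [25,26] uncovered → point at 26.
Points: 1, 6, 9, 17, 21, 26 (6 total).

26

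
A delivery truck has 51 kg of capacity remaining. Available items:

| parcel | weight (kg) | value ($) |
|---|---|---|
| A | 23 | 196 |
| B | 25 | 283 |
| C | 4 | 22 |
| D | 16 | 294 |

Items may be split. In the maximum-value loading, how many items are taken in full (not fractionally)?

Greedy by value/weight ratio, highest first.
Order: D (294/16=18.38) > B (283/25=11.32) > A (196/23=8.52) > C (22/4=5.50)
Fill: take D (16 @ 294) → take B (25 @ 283) → take 10/23 of A → 85.22; 51/51 used.
2 item(s) taken whole; one partial (take 10/23 of A).

2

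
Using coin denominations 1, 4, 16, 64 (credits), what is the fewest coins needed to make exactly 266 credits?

8

Greedy: take as many of the largest coin as possible, then repeat with the remainder.
266 = 4×64 + 2×4 + 2×1
Total coins = 4 + 2 + 2 = 8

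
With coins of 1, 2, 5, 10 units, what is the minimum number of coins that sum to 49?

7

49 = 4×10 + 1×5 + 2×2
Total coins = 4 + 1 + 2 = 7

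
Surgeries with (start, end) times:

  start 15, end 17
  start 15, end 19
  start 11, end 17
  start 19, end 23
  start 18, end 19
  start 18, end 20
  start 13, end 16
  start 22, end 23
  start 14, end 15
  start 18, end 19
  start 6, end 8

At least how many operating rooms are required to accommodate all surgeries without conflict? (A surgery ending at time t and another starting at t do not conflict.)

The answer is the maximum number of intervals overlapping at any instant.
Events (time:±→running): 6:+→1 8:-→0 11:+→1 13:+→2 14:+→3 15:-→2 15:+→3 15:+→4 … peak 4.

4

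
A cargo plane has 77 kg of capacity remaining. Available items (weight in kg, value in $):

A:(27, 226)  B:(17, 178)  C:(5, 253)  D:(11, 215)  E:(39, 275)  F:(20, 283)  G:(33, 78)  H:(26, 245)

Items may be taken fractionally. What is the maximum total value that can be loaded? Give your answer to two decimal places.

Sort by value per unit weight and fill in that order.
Ratios (sorted): C 50.60, D 19.55, F 14.15, B 10.47, H 9.42, A 8.37, E 7.05, G 2.36
take C (5 @ 253); take D (11 @ 215); take F (20 @ 283); take B (17 @ 178); take 24/26 of H → 226.15. Capacity used 77/77.
Total value = 1155.15

1155.15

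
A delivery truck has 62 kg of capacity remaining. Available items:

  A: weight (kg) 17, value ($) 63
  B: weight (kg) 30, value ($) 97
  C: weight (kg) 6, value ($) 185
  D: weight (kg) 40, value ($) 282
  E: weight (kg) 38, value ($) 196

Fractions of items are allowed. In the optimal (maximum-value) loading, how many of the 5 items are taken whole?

2

Sort by value per unit weight and fill in that order.
Order: C (185/6=30.83) > D (282/40=7.05) > E (196/38=5.16) > A (63/17=3.71) > B (97/30=3.23)
Fill: take C (6 @ 185) → take D (40 @ 282) → take 16/38 of E → 82.53; 62/62 used.
2 item(s) taken whole; one partial (take 16/38 of E).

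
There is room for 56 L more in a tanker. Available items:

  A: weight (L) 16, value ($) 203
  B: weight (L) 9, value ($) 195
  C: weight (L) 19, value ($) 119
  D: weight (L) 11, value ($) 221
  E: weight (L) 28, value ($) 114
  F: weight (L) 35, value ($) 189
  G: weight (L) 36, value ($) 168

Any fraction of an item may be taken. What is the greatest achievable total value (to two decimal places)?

743.40

Ratios (sorted): B 21.67, D 20.09, A 12.69, C 6.26, F 5.40, G 4.67, E 4.07
take B (9 @ 195); take D (11 @ 221); take A (16 @ 203); take C (19 @ 119); take 1/35 of F → 5.40. Capacity used 56/56.
Total value = 743.40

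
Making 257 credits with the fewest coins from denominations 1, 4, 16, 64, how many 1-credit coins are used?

1

Greedy: take as many of the largest coin as possible, then repeat with the remainder.
257 − 4×64→1 − 1×1→0
Count of 1: 1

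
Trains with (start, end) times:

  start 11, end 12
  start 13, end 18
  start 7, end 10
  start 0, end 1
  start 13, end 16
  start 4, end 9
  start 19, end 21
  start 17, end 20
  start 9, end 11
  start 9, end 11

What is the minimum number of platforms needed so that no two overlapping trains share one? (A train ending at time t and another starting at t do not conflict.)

3

Count concurrent intervals with a sweep; the peak is the room count.
starts: [0, 4, 7, 9, 9, 11, 13, 13, 17, 19]
ends:   [1, 9, 10, 11, 11, 12, 16, 18, 20, 21]
s0→1 e1→0 s4→1 s7→2 e9→1 s9→2 s9→3  — peak 3.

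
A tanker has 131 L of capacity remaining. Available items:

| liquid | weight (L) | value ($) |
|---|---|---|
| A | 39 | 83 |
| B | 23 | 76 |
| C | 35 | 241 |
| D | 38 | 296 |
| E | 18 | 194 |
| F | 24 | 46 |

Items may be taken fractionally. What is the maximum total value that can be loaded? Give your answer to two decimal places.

843.18

Ratios (sorted): E 10.78, D 7.79, C 6.89, B 3.30, A 2.13, F 1.92
take E (18 @ 194); take D (38 @ 296); take C (35 @ 241); take B (23 @ 76); take 17/39 of A → 36.18. Capacity used 131/131.
Total value = 843.18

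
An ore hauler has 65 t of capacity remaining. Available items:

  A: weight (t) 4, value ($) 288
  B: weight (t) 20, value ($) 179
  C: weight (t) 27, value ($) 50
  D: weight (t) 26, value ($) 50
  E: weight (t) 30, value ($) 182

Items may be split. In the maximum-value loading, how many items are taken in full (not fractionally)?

Sort by value per unit weight and fill in that order.
Ratios (sorted): A 72.00, B 8.95, E 6.07, D 1.92, C 1.85
take A (4 @ 288); take B (20 @ 179); take E (30 @ 182); take 11/26 of D → 21.15. Capacity used 65/65.
3 item(s) taken whole; one partial (take 11/26 of D).

3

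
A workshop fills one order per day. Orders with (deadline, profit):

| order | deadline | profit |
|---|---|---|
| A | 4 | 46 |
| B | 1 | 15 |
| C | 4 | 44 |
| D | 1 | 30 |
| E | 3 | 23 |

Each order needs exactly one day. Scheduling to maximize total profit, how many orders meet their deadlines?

By profit: A(d4,46), C(d4,44), D(d1,30), E(d3,23), B(d1,15)
A→slot 4; C→slot 3; D→slot 1; E→slot 2; B skipped.
4 of 5 scheduled.

4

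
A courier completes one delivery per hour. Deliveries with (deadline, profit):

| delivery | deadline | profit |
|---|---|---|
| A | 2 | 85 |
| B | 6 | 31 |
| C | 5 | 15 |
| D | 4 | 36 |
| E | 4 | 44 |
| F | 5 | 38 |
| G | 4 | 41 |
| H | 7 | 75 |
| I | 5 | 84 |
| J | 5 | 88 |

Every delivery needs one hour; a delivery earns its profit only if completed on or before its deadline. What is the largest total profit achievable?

Sort by profit descending; place each in the latest free slot ≤ its deadline.
By profit: J(d5,88), A(d2,85), I(d5,84), H(d7,75), E(d4,44), G(d4,41), F(d5,38), D(d4,36), B(d6,31), C(d5,15)
J→slot 5; A→slot 2; I→slot 4; H→slot 7; E→slot 3; G→slot 1; F skipped; D skipped; B→slot 6; C skipped.
Profit = 41 + 85 + 44 + 84 + 88 + 31 + 75 = 448

448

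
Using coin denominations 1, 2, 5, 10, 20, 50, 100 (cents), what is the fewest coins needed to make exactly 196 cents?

6

Use the largest denomination that fits, subtract, and repeat.
196 − 1×100→96 − 1×50→46 − 2×20→6 − 1×5→1 − 1×1→0
Total coins = 1 + 1 + 2 + 1 + 1 = 6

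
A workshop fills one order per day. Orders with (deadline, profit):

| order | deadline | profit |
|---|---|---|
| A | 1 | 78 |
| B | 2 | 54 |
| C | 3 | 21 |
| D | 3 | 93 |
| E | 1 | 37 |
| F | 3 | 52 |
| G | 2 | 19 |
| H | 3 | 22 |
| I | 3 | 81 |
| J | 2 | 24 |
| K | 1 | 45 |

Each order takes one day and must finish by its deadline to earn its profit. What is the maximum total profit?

252

Profit order: D=93 I=81 A=78 B=54 F=52 K=45 E=37 J=24 H=22 C=21 G=19
Assign: D→slot 3, I→slot 2, A→slot 1, B skipped, F skipped, K skipped, E skipped, J skipped, H skipped, C skipped, G skipped.
Slots: [1:A] [2:I] [3:D]
Profit = 78 + 81 + 93 = 252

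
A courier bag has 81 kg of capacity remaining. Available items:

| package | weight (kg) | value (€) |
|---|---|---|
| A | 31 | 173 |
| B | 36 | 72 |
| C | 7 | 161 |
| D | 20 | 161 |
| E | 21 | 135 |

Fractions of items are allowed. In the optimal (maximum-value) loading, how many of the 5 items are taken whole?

Greedy by value/weight ratio, highest first.
Order: C (161/7=23.00) > D (161/20=8.05) > E (135/21=6.43) > A (173/31=5.58) > B (72/36=2.00)
Fill: take C (7 @ 161) → take D (20 @ 161) → take E (21 @ 135) → take A (31 @ 173) → take 2/36 of B → 4.00; 81/81 used.
4 item(s) taken whole; one partial (take 2/36 of B).

4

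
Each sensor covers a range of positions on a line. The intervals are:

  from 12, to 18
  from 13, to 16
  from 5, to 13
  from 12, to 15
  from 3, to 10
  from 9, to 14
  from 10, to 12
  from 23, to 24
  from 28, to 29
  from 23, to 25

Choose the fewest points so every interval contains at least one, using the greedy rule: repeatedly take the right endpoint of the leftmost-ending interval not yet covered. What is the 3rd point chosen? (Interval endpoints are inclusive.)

24

By right end: [3,10]  [10,12]  [5,13]  [9,14]  [12,15]  [13,16]  [12,18]  [23,24]  [23,25]  [28,29]
[3,10] uncovered → point at 10; [12,15] uncovered → point at 15; [23,24] uncovered → point at 24; [28,29] uncovered → point at 29.
Points: 10, 15, 24, 29 (4 total).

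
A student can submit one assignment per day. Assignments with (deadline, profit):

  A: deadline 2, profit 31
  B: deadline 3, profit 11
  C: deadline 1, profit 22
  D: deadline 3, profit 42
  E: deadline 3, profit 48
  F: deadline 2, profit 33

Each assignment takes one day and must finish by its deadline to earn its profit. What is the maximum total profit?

123

Sort by profit descending; place each in the latest free slot ≤ its deadline.
By profit: E(d3,48), D(d3,42), F(d2,33), A(d2,31), C(d1,22), B(d3,11)
E→slot 3; D→slot 2; F→slot 1; A skipped; C skipped; B skipped.
Profit = 33 + 42 + 48 = 123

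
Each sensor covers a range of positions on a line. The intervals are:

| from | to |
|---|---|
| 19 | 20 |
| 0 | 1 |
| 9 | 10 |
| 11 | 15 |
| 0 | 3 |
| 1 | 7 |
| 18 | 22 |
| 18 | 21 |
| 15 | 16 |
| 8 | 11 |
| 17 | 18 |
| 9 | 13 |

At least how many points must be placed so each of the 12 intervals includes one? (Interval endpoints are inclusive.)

5

Sorted: [0,1] [0,3] [1,7] [9,10] [8,11] [9,13] [11,15] [15,16] [17,18] [19,20] [18,21] [18,22]
{[0,1],[0,3],[1,7]} hit by 1; {[9,10],[8,11],[9,13]} hit by 10; {[11,15],[15,16]} hit by 15; {[17,18]} hit by 18; {[19,20],[18,21],[18,22]} hit by 20.
Points: 1, 10, 15, 18, 20 (5 total).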